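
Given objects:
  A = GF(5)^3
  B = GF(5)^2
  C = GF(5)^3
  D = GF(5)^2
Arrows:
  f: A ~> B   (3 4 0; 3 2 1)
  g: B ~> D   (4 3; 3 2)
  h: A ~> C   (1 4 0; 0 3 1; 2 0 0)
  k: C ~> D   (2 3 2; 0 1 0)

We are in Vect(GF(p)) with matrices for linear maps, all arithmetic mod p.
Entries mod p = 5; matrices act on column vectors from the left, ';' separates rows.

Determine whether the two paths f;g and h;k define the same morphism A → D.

Path 1 = f;g:
  e0=⟨1,0,0⟩ f~>⟨3,3⟩ g~>⟨1,0⟩
  e1=⟨0,1,0⟩ f~>⟨4,2⟩ g~>⟨2,1⟩
  e2=⟨0,0,1⟩ f~>⟨0,1⟩ g~>⟨3,2⟩
  result₁ = (1 2 3; 0 1 2)
Path 2 = h;k:
  e0=⟨1,0,0⟩ h~>⟨1,0,2⟩ k~>⟨1,0⟩
  e1=⟨0,1,0⟩ h~>⟨4,3,0⟩ k~>⟨2,3⟩
  e2=⟨0,0,1⟩ h~>⟨0,1,0⟩ k~>⟨3,1⟩
  result₂ = (1 2 3; 0 3 1)
Equal? NO — does not commute

Answer: DOES NOT COMMUTE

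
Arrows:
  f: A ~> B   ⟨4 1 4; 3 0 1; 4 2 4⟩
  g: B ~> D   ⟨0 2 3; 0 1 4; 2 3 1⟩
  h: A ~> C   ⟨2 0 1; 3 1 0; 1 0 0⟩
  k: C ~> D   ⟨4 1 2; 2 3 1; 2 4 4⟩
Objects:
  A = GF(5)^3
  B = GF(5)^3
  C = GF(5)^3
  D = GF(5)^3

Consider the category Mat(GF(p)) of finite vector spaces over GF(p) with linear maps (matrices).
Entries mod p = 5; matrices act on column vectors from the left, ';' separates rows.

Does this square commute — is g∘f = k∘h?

Path 1 = f;g:
  e0=⟨1,0,0⟩ f~>⟨4,3,4⟩ g~>⟨3,4,1⟩
  e1=⟨0,1,0⟩ f~>⟨1,0,2⟩ g~>⟨1,3,4⟩
  e2=⟨0,0,1⟩ f~>⟨4,1,4⟩ g~>⟨4,2,0⟩
  ⟦path⟧₁ = ⟨3 1 4; 4 3 2; 1 4 0⟩
Path 2 = h;k:
  e0=⟨1,0,0⟩ h~>⟨2,3,1⟩ k~>⟨3,4,0⟩
  e1=⟨0,1,0⟩ h~>⟨0,1,0⟩ k~>⟨1,3,4⟩
  e2=⟨0,0,1⟩ h~>⟨1,0,0⟩ k~>⟨4,2,2⟩
  ⟦path⟧₂ = ⟨3 1 4; 4 3 2; 0 4 2⟩
Equal? differ; not commutative

Answer: DOES NOT COMMUTE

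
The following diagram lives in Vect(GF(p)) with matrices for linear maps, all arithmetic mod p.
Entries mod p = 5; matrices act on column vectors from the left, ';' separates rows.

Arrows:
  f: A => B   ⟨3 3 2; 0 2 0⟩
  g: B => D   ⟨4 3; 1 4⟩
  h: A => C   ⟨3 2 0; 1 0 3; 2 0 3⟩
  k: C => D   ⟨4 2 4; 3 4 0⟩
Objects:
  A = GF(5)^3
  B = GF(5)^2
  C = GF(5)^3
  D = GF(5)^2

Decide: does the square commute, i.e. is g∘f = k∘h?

Along f;g (path 1):
  e0=⟨1,0,0⟩ f=>⟨3,0⟩ g=>⟨2,3⟩
  e1=⟨0,1,0⟩ f=>⟨3,2⟩ g=>⟨3,1⟩
  e2=⟨0,0,1⟩ f=>⟨2,0⟩ g=>⟨3,2⟩
  composite₁ = ⟨2 3 3; 3 1 2⟩
Along h;k (path 2):
  e0=⟨1,0,0⟩ h=>⟨3,1,2⟩ k=>⟨2,3⟩
  e1=⟨0,1,0⟩ h=>⟨2,0,0⟩ k=>⟨3,1⟩
  e2=⟨0,0,1⟩ h=>⟨0,3,3⟩ k=>⟨3,2⟩
  composite₂ = ⟨2 3 3; 3 1 2⟩
Equal? same morphism ✓

Answer: COMMUTES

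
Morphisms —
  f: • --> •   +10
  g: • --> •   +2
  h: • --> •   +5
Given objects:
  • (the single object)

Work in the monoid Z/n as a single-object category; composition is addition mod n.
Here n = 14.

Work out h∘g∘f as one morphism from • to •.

Answer: +3

Trace:
  0 +10≡10 +2≡12 +5≡3  (mod 14)
result: +3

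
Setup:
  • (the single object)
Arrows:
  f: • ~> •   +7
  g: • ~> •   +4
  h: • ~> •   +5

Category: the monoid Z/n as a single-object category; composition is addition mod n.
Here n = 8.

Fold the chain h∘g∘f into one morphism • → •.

  0 +7≡7 +4≡3 +5≡0  (mod 8)
⟦path⟧: +0

Answer: +0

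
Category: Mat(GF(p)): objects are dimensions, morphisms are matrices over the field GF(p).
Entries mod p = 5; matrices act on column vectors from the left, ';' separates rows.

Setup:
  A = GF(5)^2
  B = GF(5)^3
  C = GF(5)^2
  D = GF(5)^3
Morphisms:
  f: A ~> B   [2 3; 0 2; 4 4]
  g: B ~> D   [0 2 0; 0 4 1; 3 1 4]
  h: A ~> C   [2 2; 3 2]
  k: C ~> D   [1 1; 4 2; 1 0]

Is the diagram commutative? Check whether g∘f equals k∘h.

Answer: COMMUTES

Trace:
Along f;g (path 1):
  e0=(1,0) f~>(2,0,4) g~>(0,4,2)
  e1=(0,1) f~>(3,2,4) g~>(4,2,2)
  result₁ = [0 4; 4 2; 2 2]
Along h;k (path 2):
  e0=(1,0) h~>(2,3) k~>(0,4,2)
  e1=(0,1) h~>(2,2) k~>(4,2,2)
  result₂ = [0 4; 4 2; 2 2]
Equal? same morphism ✓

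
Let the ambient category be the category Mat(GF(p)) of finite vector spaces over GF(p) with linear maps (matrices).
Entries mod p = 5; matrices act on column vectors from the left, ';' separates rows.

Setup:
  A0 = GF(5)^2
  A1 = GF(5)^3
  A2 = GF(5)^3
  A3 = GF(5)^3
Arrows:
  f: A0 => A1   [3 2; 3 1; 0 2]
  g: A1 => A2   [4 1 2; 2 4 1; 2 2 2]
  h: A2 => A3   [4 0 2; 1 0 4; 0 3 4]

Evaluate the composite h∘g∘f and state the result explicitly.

  e0=⟨1,0⟩ f=>⟨3,3,0⟩ g=>⟨0,3,2⟩ h=>⟨4,3,2⟩
  e1=⟨0,1⟩ f=>⟨2,1,2⟩ g=>⟨3,0,0⟩ h=>⟨2,3,0⟩
composite: [4 2; 3 3; 2 0]

Answer: [4 2; 3 3; 2 0]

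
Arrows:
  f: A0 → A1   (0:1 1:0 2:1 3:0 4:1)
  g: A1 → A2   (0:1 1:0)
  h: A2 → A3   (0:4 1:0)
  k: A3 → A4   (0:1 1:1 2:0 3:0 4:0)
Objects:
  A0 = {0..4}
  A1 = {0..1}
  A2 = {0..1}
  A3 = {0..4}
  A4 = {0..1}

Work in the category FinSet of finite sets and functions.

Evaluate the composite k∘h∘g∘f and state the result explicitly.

Answer: (0:0 1:1 2:0 3:1 4:0)

Trace:
  0 f→1 g→0 h→4 k→0
  1 f→0 g→1 h→0 k→1
  2 f→1 g→0 h→4 k→0
  3 f→0 g→1 h→0 k→1
  4 f→1 g→0 h→4 k→0
composite: (0:0 1:1 2:0 3:1 4:0)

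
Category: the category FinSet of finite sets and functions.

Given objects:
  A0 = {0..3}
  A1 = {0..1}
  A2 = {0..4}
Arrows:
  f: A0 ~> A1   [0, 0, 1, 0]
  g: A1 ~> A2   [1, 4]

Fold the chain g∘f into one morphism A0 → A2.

  0 f~>0 g~>1
  1 f~>0 g~>1
  2 f~>1 g~>4
  3 f~>0 g~>1
result: [1, 1, 4, 1]

Answer: [1, 1, 4, 1]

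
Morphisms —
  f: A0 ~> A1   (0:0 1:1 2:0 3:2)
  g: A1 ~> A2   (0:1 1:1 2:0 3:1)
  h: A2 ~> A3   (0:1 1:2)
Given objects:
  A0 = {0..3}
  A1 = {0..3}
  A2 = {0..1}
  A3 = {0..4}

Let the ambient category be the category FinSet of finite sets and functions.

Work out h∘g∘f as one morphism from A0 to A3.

  0 f~>0 g~>1 h~>2
  1 f~>1 g~>1 h~>2
  2 f~>0 g~>1 h~>2
  3 f~>2 g~>0 h~>1
result: (0:2 1:2 2:2 3:1)

Answer: (0:2 1:2 2:2 3:1)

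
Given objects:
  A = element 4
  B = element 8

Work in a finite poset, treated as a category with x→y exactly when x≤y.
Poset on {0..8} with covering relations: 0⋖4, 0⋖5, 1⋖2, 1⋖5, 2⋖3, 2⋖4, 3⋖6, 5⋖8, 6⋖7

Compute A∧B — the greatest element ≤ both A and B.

Answer: NO MEET EXISTS

Work:
{x : x<=A ∧ x<=B} = {0,1}  (A=4, B=8)
  maximal lower bounds 0 and 1 are incomparable: neither 0<=1 nor 1<=0
→ no greatest lower bound exists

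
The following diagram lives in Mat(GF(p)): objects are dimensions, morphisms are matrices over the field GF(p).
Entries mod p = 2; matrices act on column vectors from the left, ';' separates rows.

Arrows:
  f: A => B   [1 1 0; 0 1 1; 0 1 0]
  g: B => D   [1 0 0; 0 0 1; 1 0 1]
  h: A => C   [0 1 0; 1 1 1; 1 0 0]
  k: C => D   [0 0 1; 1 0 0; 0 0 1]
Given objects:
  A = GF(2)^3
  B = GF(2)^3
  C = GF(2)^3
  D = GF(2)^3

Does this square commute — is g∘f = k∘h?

Answer: DOES NOT COMMUTE

Work:
Along f;g (path 1):
  e0=[1,0,0] f=>[1,0,0] g=>[1,0,1]
  e1=[0,1,0] f=>[1,1,1] g=>[1,1,0]
  e2=[0,0,1] f=>[0,1,0] g=>[0,0,0]
  result₁ = [1 1 0; 0 1 0; 1 0 0]
Along h;k (path 2):
  e0=[1,0,0] h=>[0,1,1] k=>[1,0,1]
  e1=[0,1,0] h=>[1,1,0] k=>[0,1,0]
  e2=[0,0,1] h=>[0,1,0] k=>[0,0,0]
  result₂ = [1 0 0; 0 1 0; 1 0 0]
Equal? differ; not commutative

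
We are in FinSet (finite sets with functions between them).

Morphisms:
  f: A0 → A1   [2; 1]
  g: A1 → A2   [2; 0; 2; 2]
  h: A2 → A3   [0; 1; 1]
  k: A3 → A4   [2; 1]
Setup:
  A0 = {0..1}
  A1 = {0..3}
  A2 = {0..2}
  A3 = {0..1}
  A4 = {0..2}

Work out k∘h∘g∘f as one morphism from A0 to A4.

  0 f→2 g→2 h→1 k→1
  1 f→1 g→0 h→0 k→2
result: [1; 2]

Answer: [1; 2]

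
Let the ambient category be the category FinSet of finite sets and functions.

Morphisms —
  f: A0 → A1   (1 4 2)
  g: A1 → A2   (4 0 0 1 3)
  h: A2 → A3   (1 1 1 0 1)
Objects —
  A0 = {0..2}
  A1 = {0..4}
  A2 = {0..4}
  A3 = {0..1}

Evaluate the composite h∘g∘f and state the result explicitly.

Answer: (1 0 1)

Derivation:
  0 f→1 g→0 h→1
  1 f→4 g→3 h→0
  2 f→2 g→0 h→1
result: (1 0 1)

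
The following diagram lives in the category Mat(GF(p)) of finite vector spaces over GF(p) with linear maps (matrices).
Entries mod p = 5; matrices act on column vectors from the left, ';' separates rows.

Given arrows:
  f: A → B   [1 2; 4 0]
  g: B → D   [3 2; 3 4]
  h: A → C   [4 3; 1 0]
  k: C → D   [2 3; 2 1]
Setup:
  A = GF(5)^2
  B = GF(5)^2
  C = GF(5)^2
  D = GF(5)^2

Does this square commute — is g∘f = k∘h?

Path 1 = f;g:
  e0=(1,0) f→(1,4) g→(1,4)
  e1=(0,1) f→(2,0) g→(1,1)
  ⟦path⟧₁ = [1 1; 4 1]
Path 2 = h;k:
  e0=(1,0) h→(4,1) k→(1,4)
  e1=(0,1) h→(3,0) k→(1,1)
  ⟦path⟧₂ = [1 1; 4 1]
Equal? YES — commutes

Answer: COMMUTES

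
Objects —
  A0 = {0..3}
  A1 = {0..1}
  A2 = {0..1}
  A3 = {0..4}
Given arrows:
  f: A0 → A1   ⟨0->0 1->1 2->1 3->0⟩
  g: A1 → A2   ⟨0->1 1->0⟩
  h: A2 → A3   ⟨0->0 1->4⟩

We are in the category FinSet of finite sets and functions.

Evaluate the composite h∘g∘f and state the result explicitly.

Answer: ⟨0->4 1->0 2->0 3->4⟩

Trace:
  0 f→0 g→1 h→4
  1 f→1 g→0 h→0
  2 f→1 g→0 h→0
  3 f→0 g→1 h→4
result: ⟨0->4 1->0 2->0 3->4⟩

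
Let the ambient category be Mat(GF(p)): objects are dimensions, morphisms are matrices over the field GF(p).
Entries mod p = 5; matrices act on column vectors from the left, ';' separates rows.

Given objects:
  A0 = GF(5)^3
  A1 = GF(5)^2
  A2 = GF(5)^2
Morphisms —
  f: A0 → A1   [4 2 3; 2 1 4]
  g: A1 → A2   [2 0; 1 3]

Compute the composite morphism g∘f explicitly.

  e0=⟨1,0,0⟩ f→⟨4,2⟩ g→⟨3,0⟩
  e1=⟨0,1,0⟩ f→⟨2,1⟩ g→⟨4,0⟩
  e2=⟨0,0,1⟩ f→⟨3,4⟩ g→⟨1,0⟩
⟦path⟧: [3 4 1; 0 0 0]

Answer: [3 4 1; 0 0 0]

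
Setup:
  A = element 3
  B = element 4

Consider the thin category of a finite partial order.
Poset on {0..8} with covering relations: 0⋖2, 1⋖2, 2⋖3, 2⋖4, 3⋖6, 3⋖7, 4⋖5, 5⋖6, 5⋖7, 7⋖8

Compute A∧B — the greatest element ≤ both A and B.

Answer: A∧B = 2

Work:
{x : x⊑A ∧ x⊑B} = {0,1,2}  (A=3, B=4)
  0 ⊑ 2
  1 ⊑ 2
  2 ⊑ 2
glb = 2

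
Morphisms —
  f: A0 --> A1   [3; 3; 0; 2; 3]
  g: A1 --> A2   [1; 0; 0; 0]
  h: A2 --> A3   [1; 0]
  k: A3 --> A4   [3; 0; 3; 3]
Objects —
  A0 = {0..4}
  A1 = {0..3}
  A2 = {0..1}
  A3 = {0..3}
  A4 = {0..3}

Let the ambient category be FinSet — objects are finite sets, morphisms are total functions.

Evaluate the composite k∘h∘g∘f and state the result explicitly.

Answer: [0; 0; 3; 0; 0]

Work:
  0 f-->3 g-->0 h-->1 k-->0
  1 f-->3 g-->0 h-->1 k-->0
  2 f-->0 g-->1 h-->0 k-->3
  3 f-->2 g-->0 h-->1 k-->0
  4 f-->3 g-->0 h-->1 k-->0
result: [0; 0; 3; 0; 0]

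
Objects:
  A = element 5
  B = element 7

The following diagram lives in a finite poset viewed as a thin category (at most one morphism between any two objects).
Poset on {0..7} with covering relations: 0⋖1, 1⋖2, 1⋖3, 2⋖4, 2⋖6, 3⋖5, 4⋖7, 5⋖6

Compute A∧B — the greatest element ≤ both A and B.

Common predecessors of 5,7: {0,1}
  0 <= 1
  1 <= 1
glb = 1

Answer: A∧B = 1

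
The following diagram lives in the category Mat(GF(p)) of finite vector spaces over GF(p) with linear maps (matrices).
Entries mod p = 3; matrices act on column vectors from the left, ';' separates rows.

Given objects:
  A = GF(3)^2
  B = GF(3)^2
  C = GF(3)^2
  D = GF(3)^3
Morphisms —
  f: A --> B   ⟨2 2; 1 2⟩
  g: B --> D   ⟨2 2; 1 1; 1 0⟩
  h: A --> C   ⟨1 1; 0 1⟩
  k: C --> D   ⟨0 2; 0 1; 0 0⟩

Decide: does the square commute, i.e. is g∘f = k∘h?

Along f;g (path 1):
  e0=⟨1,0⟩ f-->⟨2,1⟩ g-->⟨0,0,2⟩
  e1=⟨0,1⟩ f-->⟨2,2⟩ g-->⟨2,1,2⟩
  composite₁ = ⟨0 2; 0 1; 2 2⟩
Along h;k (path 2):
  e0=⟨1,0⟩ h-->⟨1,0⟩ k-->⟨0,0,0⟩
  e1=⟨0,1⟩ h-->⟨1,1⟩ k-->⟨2,1,0⟩
  composite₂ = ⟨0 2; 0 1; 0 0⟩
Equal? differ; not commutative

Answer: DOES NOT COMMUTE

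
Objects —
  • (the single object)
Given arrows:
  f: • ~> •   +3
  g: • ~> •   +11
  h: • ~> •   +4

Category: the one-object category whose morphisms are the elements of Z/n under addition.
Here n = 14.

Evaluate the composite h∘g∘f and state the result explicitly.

  0 +3≡3 +11≡0 +4≡4  (mod 14)
⟦path⟧: +4

Answer: +4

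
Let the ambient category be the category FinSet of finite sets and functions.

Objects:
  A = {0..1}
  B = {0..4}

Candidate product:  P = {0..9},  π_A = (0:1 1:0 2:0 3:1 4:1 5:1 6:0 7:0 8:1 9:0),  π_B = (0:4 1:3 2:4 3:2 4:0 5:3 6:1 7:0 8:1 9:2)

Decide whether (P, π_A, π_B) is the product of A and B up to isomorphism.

Answer: VALID PRODUCT

Trace:
|A|·|B| = 2·5 = 10;  |P| = 10
Check the pairing map k ↦ (π_A(k), π_B(k)):
  0 : (1,4)
  1 : (0,3)
  2 : (0,4)
  3 : (1,2)
  4 : (1,0)
  5 : (1,3)
  6 : (0,1)
  7 : (0,0)
  8 : (1,1)
  9 : (0,2)
distinct pairs in image: 10 / 10 needed
  → bijection onto A×B; projections well-typed.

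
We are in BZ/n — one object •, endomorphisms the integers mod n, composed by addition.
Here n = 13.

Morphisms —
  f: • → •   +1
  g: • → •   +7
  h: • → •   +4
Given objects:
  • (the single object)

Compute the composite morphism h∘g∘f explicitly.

Answer: +12

Work:
  0 +1≡1 +7≡8 +4≡12  (mod 13)
composite: +12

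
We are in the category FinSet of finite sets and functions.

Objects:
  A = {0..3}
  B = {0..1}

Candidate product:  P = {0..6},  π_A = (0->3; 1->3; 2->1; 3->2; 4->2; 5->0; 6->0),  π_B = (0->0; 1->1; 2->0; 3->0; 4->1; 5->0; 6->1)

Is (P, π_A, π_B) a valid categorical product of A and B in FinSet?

|A|·|B| = 4·2 = 8;  |P| = 7
  → cardinalities differ; no bijection possible.

Answer: NOT A VALID PRODUCT — |P|=7 ≠ |A|·|B|=8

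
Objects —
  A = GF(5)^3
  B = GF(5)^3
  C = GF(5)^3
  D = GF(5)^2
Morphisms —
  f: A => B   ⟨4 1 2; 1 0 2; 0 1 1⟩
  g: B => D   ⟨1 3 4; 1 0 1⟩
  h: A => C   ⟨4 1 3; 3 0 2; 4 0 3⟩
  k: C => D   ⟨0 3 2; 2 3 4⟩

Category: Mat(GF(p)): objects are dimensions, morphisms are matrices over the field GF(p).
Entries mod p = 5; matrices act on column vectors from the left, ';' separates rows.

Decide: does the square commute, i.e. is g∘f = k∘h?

Answer: DOES NOT COMMUTE

Work:
1) trace f;g:
  e0=⟨1,0,0⟩ f=>⟨4,1,0⟩ g=>⟨2,4⟩
  e1=⟨0,1,0⟩ f=>⟨1,0,1⟩ g=>⟨0,2⟩
  e2=⟨0,0,1⟩ f=>⟨2,2,1⟩ g=>⟨2,3⟩
  result₁ = ⟨2 0 2; 4 2 3⟩
2) trace h;k:
  e0=⟨1,0,0⟩ h=>⟨4,3,4⟩ k=>⟨2,3⟩
  e1=⟨0,1,0⟩ h=>⟨1,0,0⟩ k=>⟨0,2⟩
  e2=⟨0,0,1⟩ h=>⟨3,2,3⟩ k=>⟨2,4⟩
  result₂ = ⟨2 0 2; 3 2 4⟩
Equal? differ; not commutative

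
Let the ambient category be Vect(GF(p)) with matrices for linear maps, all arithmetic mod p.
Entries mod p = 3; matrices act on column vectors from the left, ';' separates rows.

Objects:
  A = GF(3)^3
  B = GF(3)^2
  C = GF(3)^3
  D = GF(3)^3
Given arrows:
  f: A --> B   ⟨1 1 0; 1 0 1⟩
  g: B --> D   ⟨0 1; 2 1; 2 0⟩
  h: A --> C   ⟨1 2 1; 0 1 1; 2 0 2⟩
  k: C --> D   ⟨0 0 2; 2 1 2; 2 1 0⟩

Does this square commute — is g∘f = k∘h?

Along f;g (path 1):
  e0=[1,0,0] f-->[1,1] g-->[1,0,2]
  e1=[0,1,0] f-->[1,0] g-->[0,2,2]
  e2=[0,0,1] f-->[0,1] g-->[1,1,0]
  composite₁ = ⟨1 0 1; 0 2 1; 2 2 0⟩
Along h;k (path 2):
  e0=[1,0,0] h-->[1,0,2] k-->[1,0,2]
  e1=[0,1,0] h-->[2,1,0] k-->[0,2,2]
  e2=[0,0,1] h-->[1,1,2] k-->[1,1,0]
  composite₂ = ⟨1 0 1; 0 2 1; 2 2 0⟩
Equal? same morphism ✓

Answer: COMMUTES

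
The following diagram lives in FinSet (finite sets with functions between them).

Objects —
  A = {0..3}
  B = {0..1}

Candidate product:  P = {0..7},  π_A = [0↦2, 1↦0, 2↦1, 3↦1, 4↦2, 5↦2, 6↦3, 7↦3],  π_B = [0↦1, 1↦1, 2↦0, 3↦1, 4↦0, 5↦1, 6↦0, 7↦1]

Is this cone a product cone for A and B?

|A|·|B| = 4·2 = 8;  |P| = 8
Check the pairing map k ↦ (π_A(k), π_B(k)):
  0 ↦ (2,1)
  1 ↦ (0,1)
  2 ↦ (1,0)
  3 ↦ (1,1)
  4 ↦ (2,0)
  5 ↦ (2,1)  ✗ repeats pair of k=0
  6 ↦ (3,0)
  7 ↦ (3,1)
distinct pairs in image: 7 / 8 needed
  → (2,1) hit at k=0 and k=5

Answer: NOT A VALID PRODUCT — duplicate pair at indices 5,0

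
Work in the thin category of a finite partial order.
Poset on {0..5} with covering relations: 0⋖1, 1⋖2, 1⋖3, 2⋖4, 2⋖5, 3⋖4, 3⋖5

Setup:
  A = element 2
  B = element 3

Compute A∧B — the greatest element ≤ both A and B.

Answer: A∧B = 1

Work:
Lower bounds of A=2 and B=3: {0,1}
  0 ⊑ 1
  1 ⊑ 1
glb = 1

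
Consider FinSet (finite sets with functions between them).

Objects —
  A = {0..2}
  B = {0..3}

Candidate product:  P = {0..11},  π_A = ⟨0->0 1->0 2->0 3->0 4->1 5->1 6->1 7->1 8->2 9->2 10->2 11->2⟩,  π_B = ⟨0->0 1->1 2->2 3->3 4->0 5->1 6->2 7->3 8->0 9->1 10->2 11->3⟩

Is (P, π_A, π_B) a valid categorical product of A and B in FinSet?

|A|·|B| = 3·4 = 12;  |P| = 12
Check the pairing map k ↦ (π_A(k), π_B(k)):
  0 -> (0,0)
  1 -> (0,1)
  2 -> (0,2)
  3 -> (0,3)
  4 -> (1,0)
  5 -> (1,1)
  6 -> (1,2)
  7 -> (1,3)
  8 -> (2,0)
  9 -> (2,1)
  10 -> (2,2)
  11 -> (2,3)
distinct pairs in image: 12 / 12 needed
  → bijection onto A×B; projections well-typed.

Answer: VALID PRODUCT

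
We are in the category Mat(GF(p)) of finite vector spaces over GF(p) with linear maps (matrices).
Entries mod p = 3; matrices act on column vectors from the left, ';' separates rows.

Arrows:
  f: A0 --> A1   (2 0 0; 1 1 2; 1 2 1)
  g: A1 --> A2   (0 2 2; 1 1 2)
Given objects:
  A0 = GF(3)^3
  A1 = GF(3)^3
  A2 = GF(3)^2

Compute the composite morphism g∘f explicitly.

Answer: (1 0 0; 2 2 1)

Trace:
  e0=[1,0,0] f-->[2,1,1] g-->[1,2]
  e1=[0,1,0] f-->[0,1,2] g-->[0,2]
  e2=[0,0,1] f-->[0,2,1] g-->[0,1]
result: (1 0 0; 2 2 1)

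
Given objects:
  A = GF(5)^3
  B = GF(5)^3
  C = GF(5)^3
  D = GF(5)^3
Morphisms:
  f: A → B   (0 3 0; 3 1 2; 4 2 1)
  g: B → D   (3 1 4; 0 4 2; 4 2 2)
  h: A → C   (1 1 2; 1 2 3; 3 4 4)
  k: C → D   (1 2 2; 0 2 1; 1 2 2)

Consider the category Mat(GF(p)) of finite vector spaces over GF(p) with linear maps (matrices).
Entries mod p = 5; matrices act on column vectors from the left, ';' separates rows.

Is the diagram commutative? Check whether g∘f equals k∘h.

Answer: COMMUTES

Trace:
Path 1 = f;g:
  e0=⟨1,0,0⟩ f→⟨0,3,4⟩ g→⟨4,0,4⟩
  e1=⟨0,1,0⟩ f→⟨3,1,2⟩ g→⟨3,3,3⟩
  e2=⟨0,0,1⟩ f→⟨0,2,1⟩ g→⟨1,0,1⟩
  result₁ = (4 3 1; 0 3 0; 4 3 1)
Path 2 = h;k:
  e0=⟨1,0,0⟩ h→⟨1,1,3⟩ k→⟨4,0,4⟩
  e1=⟨0,1,0⟩ h→⟨1,2,4⟩ k→⟨3,3,3⟩
  e2=⟨0,0,1⟩ h→⟨2,3,4⟩ k→⟨1,0,1⟩
  result₂ = (4 3 1; 0 3 0; 4 3 1)
Equal? same morphism ✓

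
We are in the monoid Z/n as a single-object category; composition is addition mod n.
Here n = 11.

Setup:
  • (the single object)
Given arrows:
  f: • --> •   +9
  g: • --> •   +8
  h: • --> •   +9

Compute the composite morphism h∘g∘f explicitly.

Answer: +4

Trace:
  0 +9≡9 +8≡6 +9≡4  (mod 11)
result: +4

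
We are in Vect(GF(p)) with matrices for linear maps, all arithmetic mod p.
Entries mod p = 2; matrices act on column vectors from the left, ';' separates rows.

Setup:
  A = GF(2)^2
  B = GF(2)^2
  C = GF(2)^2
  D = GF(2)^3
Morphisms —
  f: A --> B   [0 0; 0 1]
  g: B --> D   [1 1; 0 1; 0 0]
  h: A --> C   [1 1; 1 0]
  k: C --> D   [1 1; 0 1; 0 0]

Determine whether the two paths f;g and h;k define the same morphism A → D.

Answer: DOES NOT COMMUTE

Trace:
1) trace f;g:
  e0=(1,0) f-->(0,0) g-->(0,0,0)
  e1=(0,1) f-->(0,1) g-->(1,1,0)
  result₁ = [0 1; 0 1; 0 0]
2) trace h;k:
  e0=(1,0) h-->(1,1) k-->(0,1,0)
  e1=(0,1) h-->(1,0) k-->(1,0,0)
  result₂ = [0 1; 1 0; 0 0]
Equal? distinct morphisms ✗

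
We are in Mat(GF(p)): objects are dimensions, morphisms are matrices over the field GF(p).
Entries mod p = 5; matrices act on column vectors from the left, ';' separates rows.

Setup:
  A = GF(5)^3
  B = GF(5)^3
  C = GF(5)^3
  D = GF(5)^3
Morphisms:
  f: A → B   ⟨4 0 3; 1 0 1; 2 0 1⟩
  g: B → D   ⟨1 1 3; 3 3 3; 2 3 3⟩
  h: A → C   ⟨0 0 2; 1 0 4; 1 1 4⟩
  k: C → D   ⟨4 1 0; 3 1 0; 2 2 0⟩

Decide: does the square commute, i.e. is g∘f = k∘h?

Answer: COMMUTES

Trace:
1) trace f;g:
  e0=[1,0,0] f→[4,1,2] g→[1,1,2]
  e1=[0,1,0] f→[0,0,0] g→[0,0,0]
  e2=[0,0,1] f→[3,1,1] g→[2,0,2]
  ⟦path⟧₁ = ⟨1 0 2; 1 0 0; 2 0 2⟩
2) trace h;k:
  e0=[1,0,0] h→[0,1,1] k→[1,1,2]
  e1=[0,1,0] h→[0,0,1] k→[0,0,0]
  e2=[0,0,1] h→[2,4,4] k→[2,0,2]
  ⟦path⟧₂ = ⟨1 0 2; 1 0 0; 2 0 2⟩
Equal? YES — commutes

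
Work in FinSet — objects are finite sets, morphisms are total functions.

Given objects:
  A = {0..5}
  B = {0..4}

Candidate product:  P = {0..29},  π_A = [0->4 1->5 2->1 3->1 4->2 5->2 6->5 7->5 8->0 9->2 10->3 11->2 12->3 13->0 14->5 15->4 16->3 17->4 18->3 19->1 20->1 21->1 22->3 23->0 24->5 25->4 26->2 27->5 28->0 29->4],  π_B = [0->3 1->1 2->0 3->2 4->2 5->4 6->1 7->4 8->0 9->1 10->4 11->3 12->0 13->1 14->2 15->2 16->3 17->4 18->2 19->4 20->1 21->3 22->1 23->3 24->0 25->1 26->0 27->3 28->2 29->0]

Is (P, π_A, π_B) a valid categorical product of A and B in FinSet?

|A|·|B| = 6·5 = 30;  |P| = 30
Check the pairing map k ↦ (π_A(k), π_B(k)):
  0 -> (4,3)
  1 -> (5,1)
  2 -> (1,0)
  3 -> (1,2)
  4 -> (2,2)
  5 -> (2,4)
  6 -> (5,1)  ✗ repeats pair of k=1
  7 -> (5,4)
  8 -> (0,0)
  9 -> (2,1)
  10 -> (3,4)
  11 -> (2,3)
  12 -> (3,0)
  13 -> (0,1)
  14 -> (5,2)
  15 -> (4,2)
  16 -> (3,3)
  17 -> (4,4)
  18 -> (3,2)
  19 -> (1,4)
  20 -> (1,1)
  21 -> (1,3)
  22 -> (3,1)
  23 -> (0,3)
  24 -> (5,0)
  25 -> (4,1)
  26 -> (2,0)
  27 -> (5,3)
  28 -> (0,2)
  29 -> (4,0)
distinct pairs in image: 29 / 30 needed
  → (5,1) hit at k=1 and k=6

Answer: NOT A VALID PRODUCT — duplicate pair at indices 6,1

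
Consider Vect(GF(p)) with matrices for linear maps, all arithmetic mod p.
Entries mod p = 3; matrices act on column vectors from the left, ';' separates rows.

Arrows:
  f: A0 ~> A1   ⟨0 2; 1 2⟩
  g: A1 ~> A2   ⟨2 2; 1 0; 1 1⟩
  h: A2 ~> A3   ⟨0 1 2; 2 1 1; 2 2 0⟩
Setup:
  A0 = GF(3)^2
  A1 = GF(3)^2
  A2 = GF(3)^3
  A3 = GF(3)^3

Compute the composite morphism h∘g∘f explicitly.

Answer: ⟨2 1; 2 1; 1 2⟩

Derivation:
  e0=⟨1,0⟩ f~>⟨0,1⟩ g~>⟨2,0,1⟩ h~>⟨2,2,1⟩
  e1=⟨0,1⟩ f~>⟨2,2⟩ g~>⟨2,2,1⟩ h~>⟨1,1,2⟩
⟦path⟧: ⟨2 1; 2 1; 1 2⟩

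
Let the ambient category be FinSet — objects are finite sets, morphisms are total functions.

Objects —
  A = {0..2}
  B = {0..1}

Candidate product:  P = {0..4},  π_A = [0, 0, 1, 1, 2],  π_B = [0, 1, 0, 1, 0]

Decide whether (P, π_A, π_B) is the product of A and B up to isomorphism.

|A|·|B| = 3·2 = 6;  |P| = 5
  → cardinalities differ; no bijection possible.

Answer: NOT A VALID PRODUCT — |P|=5 ≠ |A|·|B|=6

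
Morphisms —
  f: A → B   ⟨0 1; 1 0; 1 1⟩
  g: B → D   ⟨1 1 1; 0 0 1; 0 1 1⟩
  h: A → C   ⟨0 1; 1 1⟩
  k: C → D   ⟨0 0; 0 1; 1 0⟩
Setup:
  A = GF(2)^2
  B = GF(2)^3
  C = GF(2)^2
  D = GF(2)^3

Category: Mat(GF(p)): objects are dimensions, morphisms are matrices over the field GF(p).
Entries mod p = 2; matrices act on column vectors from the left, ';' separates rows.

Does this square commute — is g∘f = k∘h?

1) trace f;g:
  e0=⟨1,0⟩ f→⟨0,1,1⟩ g→⟨0,1,0⟩
  e1=⟨0,1⟩ f→⟨1,0,1⟩ g→⟨0,1,1⟩
  result₁ = ⟨0 0; 1 1; 0 1⟩
2) trace h;k:
  e0=⟨1,0⟩ h→⟨0,1⟩ k→⟨0,1,0⟩
  e1=⟨0,1⟩ h→⟨1,1⟩ k→⟨0,1,1⟩
  result₂ = ⟨0 0; 1 1; 0 1⟩
Equal? YES — commutes

Answer: COMMUTES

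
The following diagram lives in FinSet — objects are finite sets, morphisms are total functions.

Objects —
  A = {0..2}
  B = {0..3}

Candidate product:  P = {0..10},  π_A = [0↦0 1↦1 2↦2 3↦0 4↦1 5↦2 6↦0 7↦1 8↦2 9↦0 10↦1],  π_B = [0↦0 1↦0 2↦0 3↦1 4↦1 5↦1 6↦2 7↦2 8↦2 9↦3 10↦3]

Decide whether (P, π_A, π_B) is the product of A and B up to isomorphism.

|A|·|B| = 3·4 = 12;  |P| = 11
  → cardinalities differ; no bijection possible.

Answer: NOT A VALID PRODUCT — |P|=11 ≠ |A|·|B|=12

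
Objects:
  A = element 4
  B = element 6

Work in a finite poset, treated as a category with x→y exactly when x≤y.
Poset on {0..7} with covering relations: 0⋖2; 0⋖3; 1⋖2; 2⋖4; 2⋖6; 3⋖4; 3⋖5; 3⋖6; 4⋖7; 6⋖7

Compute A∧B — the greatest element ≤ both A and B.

Answer: NO MEET EXISTS

Derivation:
Lower bounds of A=4 and B=6: {0,1,2,3}
  maximal lower bounds 2 and 3 are incomparable: neither 2⊑3 nor 3⊑2
→ no greatest lower bound exists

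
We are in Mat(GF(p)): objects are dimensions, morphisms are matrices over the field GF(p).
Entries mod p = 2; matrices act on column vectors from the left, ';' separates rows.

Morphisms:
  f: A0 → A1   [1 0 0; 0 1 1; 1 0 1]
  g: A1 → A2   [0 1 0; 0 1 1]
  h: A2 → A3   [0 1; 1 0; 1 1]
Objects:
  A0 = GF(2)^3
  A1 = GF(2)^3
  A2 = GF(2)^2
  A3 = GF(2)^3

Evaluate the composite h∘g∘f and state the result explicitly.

  e0=[1,0,0] f→[1,0,1] g→[0,1] h→[1,0,1]
  e1=[0,1,0] f→[0,1,0] g→[1,1] h→[1,1,0]
  e2=[0,0,1] f→[0,1,1] g→[1,0] h→[0,1,1]
result: [1 1 0; 0 1 1; 1 0 1]

Answer: [1 1 0; 0 1 1; 1 0 1]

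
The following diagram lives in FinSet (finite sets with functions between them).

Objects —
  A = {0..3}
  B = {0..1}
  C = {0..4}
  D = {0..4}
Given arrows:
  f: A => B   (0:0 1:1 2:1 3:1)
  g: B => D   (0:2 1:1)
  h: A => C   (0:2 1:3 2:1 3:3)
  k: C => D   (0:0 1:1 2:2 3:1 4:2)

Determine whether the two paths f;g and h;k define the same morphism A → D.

Along f;g (path 1):
  0 f=>0 g=>2
  1 f=>1 g=>1
  2 f=>1 g=>1
  3 f=>1 g=>1
  composite₁ = (0:2 1:1 2:1 3:1)
Along h;k (path 2):
  0 h=>2 k=>2
  1 h=>3 k=>1
  2 h=>1 k=>1
  3 h=>3 k=>1
  composite₂ = (0:2 1:1 2:1 3:1)
Equal? YES — commutes

Answer: COMMUTES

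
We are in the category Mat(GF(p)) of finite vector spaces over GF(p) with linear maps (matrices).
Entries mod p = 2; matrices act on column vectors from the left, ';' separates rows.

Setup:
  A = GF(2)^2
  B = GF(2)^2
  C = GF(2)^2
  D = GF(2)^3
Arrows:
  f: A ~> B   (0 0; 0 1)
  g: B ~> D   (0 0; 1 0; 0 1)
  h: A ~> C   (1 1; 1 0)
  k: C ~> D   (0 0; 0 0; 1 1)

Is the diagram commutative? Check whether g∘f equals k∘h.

Answer: COMMUTES

Work:
Path 1 = f;g:
  e0=(1,0) f~>(0,0) g~>(0,0,0)
  e1=(0,1) f~>(0,1) g~>(0,0,1)
  composite₁ = (0 0; 0 0; 0 1)
Path 2 = h;k:
  e0=(1,0) h~>(1,1) k~>(0,0,0)
  e1=(0,1) h~>(1,0) k~>(0,0,1)
  composite₂ = (0 0; 0 0; 0 1)
Equal? equal; square commutes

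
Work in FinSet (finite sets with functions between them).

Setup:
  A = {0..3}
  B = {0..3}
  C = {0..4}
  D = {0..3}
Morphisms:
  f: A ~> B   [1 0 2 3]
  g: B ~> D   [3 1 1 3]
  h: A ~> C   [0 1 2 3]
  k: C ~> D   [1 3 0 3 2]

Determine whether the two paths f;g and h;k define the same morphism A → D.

Answer: DOES NOT COMMUTE

Derivation:
1) trace f;g:
  0 f~>1 g~>1
  1 f~>0 g~>3
  2 f~>2 g~>1
  3 f~>3 g~>3
  result₁ = [1 3 1 3]
2) trace h;k:
  0 h~>0 k~>1
  1 h~>1 k~>3
  2 h~>2 k~>0
  3 h~>3 k~>3
  result₂ = [1 3 0 3]
Equal? NO — does not commute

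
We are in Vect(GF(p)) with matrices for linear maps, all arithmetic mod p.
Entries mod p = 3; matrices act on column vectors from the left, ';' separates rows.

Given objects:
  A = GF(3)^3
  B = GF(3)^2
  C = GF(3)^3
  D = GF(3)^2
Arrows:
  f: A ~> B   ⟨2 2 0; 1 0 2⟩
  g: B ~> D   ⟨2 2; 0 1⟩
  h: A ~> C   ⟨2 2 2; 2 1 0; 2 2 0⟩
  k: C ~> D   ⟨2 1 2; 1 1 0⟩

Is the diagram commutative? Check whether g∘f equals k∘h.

Answer: DOES NOT COMMUTE

Derivation:
Along f;g (path 1):
  e0=⟨1,0,0⟩ f~>⟨2,1⟩ g~>⟨0,1⟩
  e1=⟨0,1,0⟩ f~>⟨2,0⟩ g~>⟨1,0⟩
  e2=⟨0,0,1⟩ f~>⟨0,2⟩ g~>⟨1,2⟩
  result₁ = ⟨0 1 1; 1 0 2⟩
Along h;k (path 2):
  e0=⟨1,0,0⟩ h~>⟨2,2,2⟩ k~>⟨1,1⟩
  e1=⟨0,1,0⟩ h~>⟨2,1,2⟩ k~>⟨0,0⟩
  e2=⟨0,0,1⟩ h~>⟨2,0,0⟩ k~>⟨1,2⟩
  result₂ = ⟨1 0 1; 1 0 2⟩
Equal? NO — does not commute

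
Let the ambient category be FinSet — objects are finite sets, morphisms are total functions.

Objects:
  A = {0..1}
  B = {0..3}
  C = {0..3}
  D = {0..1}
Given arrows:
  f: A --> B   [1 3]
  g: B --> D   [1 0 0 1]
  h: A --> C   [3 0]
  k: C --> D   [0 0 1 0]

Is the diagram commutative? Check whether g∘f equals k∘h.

1) trace f;g:
  0 f-->1 g-->0
  1 f-->3 g-->1
  ⟦path⟧₁ = [0 1]
2) trace h;k:
  0 h-->3 k-->0
  1 h-->0 k-->0
  ⟦path⟧₂ = [0 0]
Equal? NO — does not commute

Answer: DOES NOT COMMUTE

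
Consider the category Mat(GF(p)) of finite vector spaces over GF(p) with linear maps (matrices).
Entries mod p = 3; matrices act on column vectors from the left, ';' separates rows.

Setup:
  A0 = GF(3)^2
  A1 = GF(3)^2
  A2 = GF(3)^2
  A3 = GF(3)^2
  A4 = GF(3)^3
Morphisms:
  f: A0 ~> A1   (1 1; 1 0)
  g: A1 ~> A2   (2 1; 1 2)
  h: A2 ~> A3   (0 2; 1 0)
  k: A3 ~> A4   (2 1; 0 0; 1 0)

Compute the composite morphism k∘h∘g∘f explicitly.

  e0=⟨1,0⟩ f~>⟨1,1⟩ g~>⟨0,0⟩ h~>⟨0,0⟩ k~>⟨0,0,0⟩
  e1=⟨0,1⟩ f~>⟨1,0⟩ g~>⟨2,1⟩ h~>⟨2,2⟩ k~>⟨0,0,2⟩
composite: (0 0; 0 0; 0 2)

Answer: (0 0; 0 0; 0 2)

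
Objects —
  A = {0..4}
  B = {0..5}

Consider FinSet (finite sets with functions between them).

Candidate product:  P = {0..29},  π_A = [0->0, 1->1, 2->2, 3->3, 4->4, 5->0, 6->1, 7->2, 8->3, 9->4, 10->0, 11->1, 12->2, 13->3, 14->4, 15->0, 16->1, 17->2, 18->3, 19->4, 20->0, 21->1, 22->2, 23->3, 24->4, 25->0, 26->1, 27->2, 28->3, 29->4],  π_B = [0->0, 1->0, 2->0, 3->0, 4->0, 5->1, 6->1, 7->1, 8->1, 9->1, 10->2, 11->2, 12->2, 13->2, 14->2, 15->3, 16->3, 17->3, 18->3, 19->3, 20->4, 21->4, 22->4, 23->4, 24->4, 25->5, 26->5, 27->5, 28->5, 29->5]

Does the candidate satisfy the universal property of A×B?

Answer: VALID PRODUCT

Work:
|A|·|B| = 5·6 = 30;  |P| = 30
Check the pairing map k ↦ (π_A(k), π_B(k)):
  0 -> (0,0)
  1 -> (1,0)
  2 -> (2,0)
  3 -> (3,0)
  4 -> (4,0)
  5 -> (0,1)
  6 -> (1,1)
  7 -> (2,1)
  8 -> (3,1)
  9 -> (4,1)
  10 -> (0,2)
  11 -> (1,2)
  12 -> (2,2)
  13 -> (3,2)
  14 -> (4,2)
  15 -> (0,3)
  16 -> (1,3)
  17 -> (2,3)
  18 -> (3,3)
  19 -> (4,3)
  20 -> (0,4)
  21 -> (1,4)
  22 -> (2,4)
  23 -> (3,4)
  24 -> (4,4)
  25 -> (0,5)
  26 -> (1,5)
  27 -> (2,5)
  28 -> (3,5)
  29 -> (4,5)
distinct pairs in image: 30 / 30 needed
  → bijection onto A×B; projections well-typed.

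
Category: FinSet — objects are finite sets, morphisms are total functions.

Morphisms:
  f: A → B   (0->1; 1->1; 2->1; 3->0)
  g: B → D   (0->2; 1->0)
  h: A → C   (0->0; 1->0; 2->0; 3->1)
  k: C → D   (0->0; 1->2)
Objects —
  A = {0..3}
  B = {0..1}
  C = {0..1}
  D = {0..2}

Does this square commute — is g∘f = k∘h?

Answer: COMMUTES

Trace:
1) trace f;g:
  0 f→1 g→0
  1 f→1 g→0
  2 f→1 g→0
  3 f→0 g→2
  ⟦path⟧₁ = (0->0; 1->0; 2->0; 3->2)
2) trace h;k:
  0 h→0 k→0
  1 h→0 k→0
  2 h→0 k→0
  3 h→1 k→2
  ⟦path⟧₂ = (0->0; 1->0; 2->0; 3->2)
Equal? equal; square commutes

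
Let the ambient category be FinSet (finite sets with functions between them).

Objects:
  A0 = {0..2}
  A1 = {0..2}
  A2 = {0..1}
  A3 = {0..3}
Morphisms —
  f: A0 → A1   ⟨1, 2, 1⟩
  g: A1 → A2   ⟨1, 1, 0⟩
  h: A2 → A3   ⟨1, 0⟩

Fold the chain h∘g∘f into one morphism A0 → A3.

  0 f→1 g→1 h→0
  1 f→2 g→0 h→1
  2 f→1 g→1 h→0
result: ⟨0, 1, 0⟩

Answer: ⟨0, 1, 0⟩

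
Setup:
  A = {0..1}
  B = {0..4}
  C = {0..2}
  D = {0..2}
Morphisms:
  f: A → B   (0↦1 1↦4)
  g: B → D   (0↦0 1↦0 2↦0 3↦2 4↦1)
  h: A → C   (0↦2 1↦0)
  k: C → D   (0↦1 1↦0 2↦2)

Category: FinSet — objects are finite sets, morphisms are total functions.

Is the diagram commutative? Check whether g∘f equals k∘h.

1) trace f;g:
  0 f→1 g→0
  1 f→4 g→1
  result₁ = (0↦0 1↦1)
2) trace h;k:
  0 h→2 k→2
  1 h→0 k→1
  result₂ = (0↦2 1↦1)
Equal? distinct morphisms ✗

Answer: DOES NOT COMMUTE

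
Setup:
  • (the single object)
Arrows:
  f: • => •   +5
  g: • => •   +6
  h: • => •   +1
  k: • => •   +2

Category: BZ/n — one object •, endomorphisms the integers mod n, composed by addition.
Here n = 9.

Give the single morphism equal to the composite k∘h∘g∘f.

Answer: +5

Derivation:
  0 +5≡5 +6≡2 +1≡3 +2≡5  (mod 9)
composite: +5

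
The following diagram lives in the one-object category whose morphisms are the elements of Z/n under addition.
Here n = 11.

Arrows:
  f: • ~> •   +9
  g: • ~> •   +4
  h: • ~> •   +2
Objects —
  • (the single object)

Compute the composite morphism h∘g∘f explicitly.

  0 +9≡9 +4≡2 +2≡4  (mod 11)
composite: +4

Answer: +4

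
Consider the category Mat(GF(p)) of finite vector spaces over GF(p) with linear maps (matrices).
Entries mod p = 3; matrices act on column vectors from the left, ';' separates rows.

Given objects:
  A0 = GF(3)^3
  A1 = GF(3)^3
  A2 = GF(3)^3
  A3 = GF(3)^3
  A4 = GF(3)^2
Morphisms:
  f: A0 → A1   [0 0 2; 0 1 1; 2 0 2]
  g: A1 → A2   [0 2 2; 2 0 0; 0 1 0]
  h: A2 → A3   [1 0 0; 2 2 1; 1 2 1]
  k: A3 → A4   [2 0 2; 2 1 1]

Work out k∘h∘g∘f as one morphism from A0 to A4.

Answer: [1 1 0; 2 0 0]

Work:
  e0=(1,0,0) f→(0,0,2) g→(1,0,0) h→(1,2,1) k→(1,2)
  e1=(0,1,0) f→(0,1,0) g→(2,0,1) h→(2,2,0) k→(1,0)
  e2=(0,0,1) f→(2,1,2) g→(0,1,1) h→(0,0,0) k→(0,0)
composite: [1 1 0; 2 0 0]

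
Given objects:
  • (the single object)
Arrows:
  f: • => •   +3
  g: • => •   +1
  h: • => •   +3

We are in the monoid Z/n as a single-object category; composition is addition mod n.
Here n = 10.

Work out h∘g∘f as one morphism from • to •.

  0 +3≡3 +1≡4 +3≡7  (mod 10)
⟦path⟧: +7

Answer: +7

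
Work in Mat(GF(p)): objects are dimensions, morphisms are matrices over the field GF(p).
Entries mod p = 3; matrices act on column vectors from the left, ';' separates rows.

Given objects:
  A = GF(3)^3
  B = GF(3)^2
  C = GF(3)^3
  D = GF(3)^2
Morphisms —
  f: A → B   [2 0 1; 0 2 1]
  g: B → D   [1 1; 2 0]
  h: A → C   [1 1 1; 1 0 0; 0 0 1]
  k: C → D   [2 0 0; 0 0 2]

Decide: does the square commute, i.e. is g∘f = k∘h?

Answer: DOES NOT COMMUTE

Derivation:
Along f;g (path 1):
  e0=[1,0,0] f→[2,0] g→[2,1]
  e1=[0,1,0] f→[0,2] g→[2,0]
  e2=[0,0,1] f→[1,1] g→[2,2]
  composite₁ = [2 2 2; 1 0 2]
Along h;k (path 2):
  e0=[1,0,0] h→[1,1,0] k→[2,0]
  e1=[0,1,0] h→[1,0,0] k→[2,0]
  e2=[0,0,1] h→[1,0,1] k→[2,2]
  composite₂ = [2 2 2; 0 0 2]
Equal? NO — does not commute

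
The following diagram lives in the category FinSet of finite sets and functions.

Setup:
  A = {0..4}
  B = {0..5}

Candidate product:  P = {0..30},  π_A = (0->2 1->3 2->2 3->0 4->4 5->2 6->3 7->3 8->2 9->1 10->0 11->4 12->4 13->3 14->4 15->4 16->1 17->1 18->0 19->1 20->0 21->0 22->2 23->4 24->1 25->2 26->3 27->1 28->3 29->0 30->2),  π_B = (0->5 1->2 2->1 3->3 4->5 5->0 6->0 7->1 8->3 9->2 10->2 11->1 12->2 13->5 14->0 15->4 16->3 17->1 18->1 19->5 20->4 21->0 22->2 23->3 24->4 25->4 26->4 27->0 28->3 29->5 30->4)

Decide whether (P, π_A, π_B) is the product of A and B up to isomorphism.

Answer: NOT A VALID PRODUCT — |P|=31 ≠ |A|·|B|=30

Derivation:
|A|·|B| = 5·6 = 30;  |P| = 31
  → cardinalities differ; no bijection possible.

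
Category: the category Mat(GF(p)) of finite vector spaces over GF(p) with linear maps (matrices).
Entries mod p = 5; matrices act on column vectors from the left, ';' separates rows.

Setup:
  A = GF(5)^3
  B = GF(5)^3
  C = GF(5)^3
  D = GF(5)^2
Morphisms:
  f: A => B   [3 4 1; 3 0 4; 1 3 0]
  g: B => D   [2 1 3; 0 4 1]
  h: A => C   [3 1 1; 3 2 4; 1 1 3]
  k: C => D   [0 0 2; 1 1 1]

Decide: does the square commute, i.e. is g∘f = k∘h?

Path 1 = f;g:
  e0=⟨1,0,0⟩ f=>⟨3,3,1⟩ g=>⟨2,3⟩
  e1=⟨0,1,0⟩ f=>⟨4,0,3⟩ g=>⟨2,3⟩
  e2=⟨0,0,1⟩ f=>⟨1,4,0⟩ g=>⟨1,1⟩
  result₁ = [2 2 1; 3 3 1]
Path 2 = h;k:
  e0=⟨1,0,0⟩ h=>⟨3,3,1⟩ k=>⟨2,2⟩
  e1=⟨0,1,0⟩ h=>⟨1,2,1⟩ k=>⟨2,4⟩
  e2=⟨0,0,1⟩ h=>⟨1,4,3⟩ k=>⟨1,3⟩
  result₂ = [2 2 1; 2 4 3]
Equal? NO — does not commute

Answer: DOES NOT COMMUTE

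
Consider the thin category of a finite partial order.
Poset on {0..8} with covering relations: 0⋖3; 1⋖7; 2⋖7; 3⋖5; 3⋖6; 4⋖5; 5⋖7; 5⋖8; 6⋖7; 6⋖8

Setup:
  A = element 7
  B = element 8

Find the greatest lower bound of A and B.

Common predecessors of 7,8: {0,3,4,5,6}
  maximal lower bounds 5 and 6 are incomparable: neither 5⊑6 nor 6⊑5
→ no greatest lower bound exists

Answer: NO MEET EXISTS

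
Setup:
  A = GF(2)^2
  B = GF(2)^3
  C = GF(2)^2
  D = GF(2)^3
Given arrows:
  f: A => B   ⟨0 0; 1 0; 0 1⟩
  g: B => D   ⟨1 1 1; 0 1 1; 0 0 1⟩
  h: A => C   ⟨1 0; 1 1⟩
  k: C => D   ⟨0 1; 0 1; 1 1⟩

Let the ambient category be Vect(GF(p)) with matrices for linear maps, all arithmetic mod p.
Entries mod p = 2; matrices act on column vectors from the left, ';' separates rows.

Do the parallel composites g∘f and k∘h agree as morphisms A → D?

Answer: COMMUTES

Trace:
Along f;g (path 1):
  e0=[1,0] f=>[0,1,0] g=>[1,1,0]
  e1=[0,1] f=>[0,0,1] g=>[1,1,1]
  ⟦path⟧₁ = ⟨1 1; 1 1; 0 1⟩
Along h;k (path 2):
  e0=[1,0] h=>[1,1] k=>[1,1,0]
  e1=[0,1] h=>[0,1] k=>[1,1,1]
  ⟦path⟧₂ = ⟨1 1; 1 1; 0 1⟩
Equal? same morphism ✓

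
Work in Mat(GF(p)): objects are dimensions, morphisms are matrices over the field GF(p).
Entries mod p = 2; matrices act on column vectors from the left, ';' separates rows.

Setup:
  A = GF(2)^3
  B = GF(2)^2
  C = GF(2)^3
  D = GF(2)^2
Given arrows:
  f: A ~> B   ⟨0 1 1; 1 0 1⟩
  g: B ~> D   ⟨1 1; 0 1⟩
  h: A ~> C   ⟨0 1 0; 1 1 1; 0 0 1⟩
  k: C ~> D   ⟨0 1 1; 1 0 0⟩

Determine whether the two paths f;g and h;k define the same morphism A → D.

Along f;g (path 1):
  e0=⟨1,0,0⟩ f~>⟨0,1⟩ g~>⟨1,1⟩
  e1=⟨0,1,0⟩ f~>⟨1,0⟩ g~>⟨1,0⟩
  e2=⟨0,0,1⟩ f~>⟨1,1⟩ g~>⟨0,1⟩
  composite₁ = ⟨1 1 0; 1 0 1⟩
Along h;k (path 2):
  e0=⟨1,0,0⟩ h~>⟨0,1,0⟩ k~>⟨1,0⟩
  e1=⟨0,1,0⟩ h~>⟨1,1,0⟩ k~>⟨1,1⟩
  e2=⟨0,0,1⟩ h~>⟨0,1,1⟩ k~>⟨0,0⟩
  composite₂ = ⟨1 1 0; 0 1 0⟩
Equal? differ; not commutative

Answer: DOES NOT COMMUTE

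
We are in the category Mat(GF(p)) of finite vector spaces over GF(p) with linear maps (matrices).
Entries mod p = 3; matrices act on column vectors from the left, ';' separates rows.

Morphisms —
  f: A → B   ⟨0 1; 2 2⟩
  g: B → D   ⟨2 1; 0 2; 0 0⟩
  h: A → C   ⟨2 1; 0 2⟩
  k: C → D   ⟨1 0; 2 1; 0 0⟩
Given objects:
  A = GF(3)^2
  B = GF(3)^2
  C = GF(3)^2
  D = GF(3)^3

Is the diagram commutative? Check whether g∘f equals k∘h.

Answer: COMMUTES

Derivation:
Along f;g (path 1):
  e0=(1,0) f→(0,2) g→(2,1,0)
  e1=(0,1) f→(1,2) g→(1,1,0)
  composite₁ = ⟨2 1; 1 1; 0 0⟩
Along h;k (path 2):
  e0=(1,0) h→(2,0) k→(2,1,0)
  e1=(0,1) h→(1,2) k→(1,1,0)
  composite₂ = ⟨2 1; 1 1; 0 0⟩
Equal? equal; square commutes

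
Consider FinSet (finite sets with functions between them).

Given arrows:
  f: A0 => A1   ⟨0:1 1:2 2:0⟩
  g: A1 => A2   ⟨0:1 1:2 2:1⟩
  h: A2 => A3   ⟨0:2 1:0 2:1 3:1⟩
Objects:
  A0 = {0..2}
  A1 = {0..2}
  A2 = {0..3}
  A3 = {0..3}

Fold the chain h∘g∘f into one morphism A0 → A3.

Answer: ⟨0:1 1:0 2:0⟩

Derivation:
  0 f=>1 g=>2 h=>1
  1 f=>2 g=>1 h=>0
  2 f=>0 g=>1 h=>0
⟦path⟧: ⟨0:1 1:0 2:0⟩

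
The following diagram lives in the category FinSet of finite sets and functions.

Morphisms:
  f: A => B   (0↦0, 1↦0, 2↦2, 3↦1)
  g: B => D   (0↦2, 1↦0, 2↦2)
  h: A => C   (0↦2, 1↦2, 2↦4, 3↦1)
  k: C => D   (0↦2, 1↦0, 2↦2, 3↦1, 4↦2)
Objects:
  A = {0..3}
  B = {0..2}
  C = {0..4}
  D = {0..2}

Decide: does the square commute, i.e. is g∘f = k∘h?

Along f;g (path 1):
  0 f=>0 g=>2
  1 f=>0 g=>2
  2 f=>2 g=>2
  3 f=>1 g=>0
  ⟦path⟧₁ = (0↦2, 1↦2, 2↦2, 3↦0)
Along h;k (path 2):
  0 h=>2 k=>2
  1 h=>2 k=>2
  2 h=>4 k=>2
  3 h=>1 k=>0
  ⟦path⟧₂ = (0↦2, 1↦2, 2↦2, 3↦0)
Equal? same morphism ✓

Answer: COMMUTES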